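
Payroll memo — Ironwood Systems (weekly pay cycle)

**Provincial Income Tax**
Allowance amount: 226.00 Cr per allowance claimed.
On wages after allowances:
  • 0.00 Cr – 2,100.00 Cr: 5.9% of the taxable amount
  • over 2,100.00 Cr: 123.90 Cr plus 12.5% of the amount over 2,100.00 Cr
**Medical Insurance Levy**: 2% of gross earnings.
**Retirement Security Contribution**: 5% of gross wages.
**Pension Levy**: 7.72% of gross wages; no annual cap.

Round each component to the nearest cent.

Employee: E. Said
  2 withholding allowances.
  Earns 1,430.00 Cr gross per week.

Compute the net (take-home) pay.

1,161.80 Cr

Provincial Income Tax: taxable = 1,430.00 Cr − 2×226.00 Cr = 978.00 Cr
  5.9% × 978.00 Cr = 57.70 Cr
Medical Insurance Levy: 2% × 1,430.00 Cr = 28.60 Cr
Retirement Security Contribution: 5% × 1,430.00 Cr = 71.50 Cr
Pension Levy: 7.72% × 1,430.00 Cr = 110.40 Cr
Total withheld: 57.70 Cr + 28.60 Cr + 71.50 Cr + 110.40 Cr = 268.20 Cr
Net pay: 1,430.00 Cr − 268.20 Cr = 1,161.80 Cr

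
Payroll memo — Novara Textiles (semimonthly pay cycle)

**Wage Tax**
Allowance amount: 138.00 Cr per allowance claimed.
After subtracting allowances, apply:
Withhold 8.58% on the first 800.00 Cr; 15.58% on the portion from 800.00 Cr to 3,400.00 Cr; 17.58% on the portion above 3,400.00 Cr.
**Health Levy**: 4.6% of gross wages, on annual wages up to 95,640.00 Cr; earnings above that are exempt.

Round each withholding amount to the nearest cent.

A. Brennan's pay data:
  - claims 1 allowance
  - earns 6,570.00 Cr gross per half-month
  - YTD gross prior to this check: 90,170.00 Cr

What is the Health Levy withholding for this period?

Health Levy: cap 95,640.00 Cr − YTD 90,170.00 Cr = 5,470.00 Cr subject; 4.6% × 5,470.00 Cr = 251.62 Cr

251.62 Cr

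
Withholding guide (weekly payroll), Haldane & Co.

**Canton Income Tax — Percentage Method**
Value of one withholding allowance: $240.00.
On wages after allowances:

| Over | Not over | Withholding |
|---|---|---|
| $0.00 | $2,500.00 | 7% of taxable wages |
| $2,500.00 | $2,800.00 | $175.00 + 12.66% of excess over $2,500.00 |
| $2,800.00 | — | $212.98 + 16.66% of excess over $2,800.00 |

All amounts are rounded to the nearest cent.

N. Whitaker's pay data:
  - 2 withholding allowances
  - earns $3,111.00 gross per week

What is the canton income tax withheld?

Canton Income Tax: taxable = $3,111.00 − 2×$240.00 = $2,631.00
  $175.00 + 12.66% × ($2,631.00 − $2,500.00) = $175.00 + 12.66% × $131.00 = $191.58

$191.58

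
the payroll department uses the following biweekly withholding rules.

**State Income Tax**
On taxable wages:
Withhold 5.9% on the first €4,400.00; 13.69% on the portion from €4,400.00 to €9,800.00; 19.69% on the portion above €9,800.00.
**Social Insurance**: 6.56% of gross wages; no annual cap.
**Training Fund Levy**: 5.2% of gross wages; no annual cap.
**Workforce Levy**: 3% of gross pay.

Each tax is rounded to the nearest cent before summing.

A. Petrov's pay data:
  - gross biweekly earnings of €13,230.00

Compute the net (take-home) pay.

State Income Tax: taxable = €13,230.00
  €998.86 + 19.69% × (€13,230.00 − €9,800.00) = €998.86 + 19.69% × €3,430.00 = €1,674.23
Social Insurance: 6.56% × €13,230.00 = €867.89
Training Fund Levy: 5.2% × €13,230.00 = €687.96
Workforce Levy: 3% × €13,230.00 = €396.90
Total withheld: €1,674.23 + €867.89 + €687.96 + €396.90 = €3,626.98
Net pay: €13,230.00 − €3,626.98 = €9,603.02

€9,603.02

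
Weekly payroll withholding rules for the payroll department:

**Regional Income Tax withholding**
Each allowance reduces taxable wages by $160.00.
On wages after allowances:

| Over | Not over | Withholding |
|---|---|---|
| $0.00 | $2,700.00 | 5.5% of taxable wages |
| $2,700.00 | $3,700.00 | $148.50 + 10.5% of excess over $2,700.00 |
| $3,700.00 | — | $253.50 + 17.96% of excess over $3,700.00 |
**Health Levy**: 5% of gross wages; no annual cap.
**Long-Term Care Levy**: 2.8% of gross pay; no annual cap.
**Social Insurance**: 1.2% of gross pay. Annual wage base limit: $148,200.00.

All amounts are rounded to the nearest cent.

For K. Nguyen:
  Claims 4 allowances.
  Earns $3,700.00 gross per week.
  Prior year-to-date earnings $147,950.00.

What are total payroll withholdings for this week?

$477.90

Regional Income Tax: taxable = $3,700.00 − 4×$160.00 = $3,060.00
  $148.50 + 10.5% × ($3,060.00 − $2,700.00) = $148.50 + 10.5% × $360.00 = $186.30
Health Levy: 5% × $3,700.00 = $185.00
Long-Term Care Levy: 2.8% × $3,700.00 = $103.60
Social Insurance: cap $148,200.00 − YTD $147,950.00 = $250.00 subject; 1.2% × $250.00 = $3.00
Total: $186.30 + $185.00 + $103.60 + $3.00 = $477.90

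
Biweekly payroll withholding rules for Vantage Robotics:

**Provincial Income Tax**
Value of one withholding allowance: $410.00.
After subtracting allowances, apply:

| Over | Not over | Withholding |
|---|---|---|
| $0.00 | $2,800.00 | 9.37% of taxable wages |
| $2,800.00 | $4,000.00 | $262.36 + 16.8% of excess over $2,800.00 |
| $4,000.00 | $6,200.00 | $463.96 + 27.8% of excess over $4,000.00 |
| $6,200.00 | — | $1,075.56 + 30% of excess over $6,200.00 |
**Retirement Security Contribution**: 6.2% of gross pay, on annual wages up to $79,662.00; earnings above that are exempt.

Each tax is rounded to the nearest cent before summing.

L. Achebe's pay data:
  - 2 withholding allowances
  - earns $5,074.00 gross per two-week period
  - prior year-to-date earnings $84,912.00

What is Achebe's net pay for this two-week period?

Provincial Income Tax: taxable = $5,074.00 − 2×$410.00 = $4,254.00
  $463.96 + 27.8% × ($4,254.00 − $4,000.00) = $463.96 + 27.8% × $254.00 = $534.57
Retirement Security Contribution: YTD $84,912.00 ≥ cap $79,662.00 → $0.00
Total withheld: $534.57 + $0.00 = $534.57
Net pay: $5,074.00 − $534.57 = $4,539.43

$4,539.43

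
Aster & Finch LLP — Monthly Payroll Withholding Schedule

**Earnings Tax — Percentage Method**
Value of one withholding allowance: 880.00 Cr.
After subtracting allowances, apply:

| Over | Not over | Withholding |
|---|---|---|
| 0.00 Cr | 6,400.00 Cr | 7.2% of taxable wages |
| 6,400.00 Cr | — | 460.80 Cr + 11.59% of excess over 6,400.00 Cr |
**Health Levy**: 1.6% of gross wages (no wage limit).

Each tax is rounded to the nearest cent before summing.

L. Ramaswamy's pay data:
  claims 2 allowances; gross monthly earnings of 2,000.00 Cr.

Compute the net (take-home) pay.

Earnings Tax: taxable = 2,000.00 Cr − 2×880.00 Cr = 240.00 Cr
  7.2% × 240.00 Cr = 17.28 Cr
Health Levy: 1.6% × 2,000.00 Cr = 32.00 Cr
Total withheld: 17.28 Cr + 32.00 Cr = 49.28 Cr
Net pay: 2,000.00 Cr − 49.28 Cr = 1,950.72 Cr

1,950.72 Cr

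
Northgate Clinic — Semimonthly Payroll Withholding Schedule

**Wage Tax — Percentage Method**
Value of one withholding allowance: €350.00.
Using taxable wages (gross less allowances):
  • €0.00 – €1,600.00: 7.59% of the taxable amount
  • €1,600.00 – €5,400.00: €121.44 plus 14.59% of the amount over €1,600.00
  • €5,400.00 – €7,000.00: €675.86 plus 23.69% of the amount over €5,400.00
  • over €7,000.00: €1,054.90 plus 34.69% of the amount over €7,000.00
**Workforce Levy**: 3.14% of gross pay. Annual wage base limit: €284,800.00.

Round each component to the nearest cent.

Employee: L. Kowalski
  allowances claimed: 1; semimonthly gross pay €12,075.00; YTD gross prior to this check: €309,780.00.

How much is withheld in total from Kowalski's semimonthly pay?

€2,694.00

Wage Tax: taxable = €12,075.00 − 1×€350.00 = €11,725.00
  €1,054.90 + 34.69% × (€11,725.00 − €7,000.00) = €1,054.90 + 34.69% × €4,725.00 = €2,694.00
Workforce Levy: YTD €309,780.00 ≥ cap €284,800.00 → €0.00
Total: €2,694.00 + €0.00 = €2,694.00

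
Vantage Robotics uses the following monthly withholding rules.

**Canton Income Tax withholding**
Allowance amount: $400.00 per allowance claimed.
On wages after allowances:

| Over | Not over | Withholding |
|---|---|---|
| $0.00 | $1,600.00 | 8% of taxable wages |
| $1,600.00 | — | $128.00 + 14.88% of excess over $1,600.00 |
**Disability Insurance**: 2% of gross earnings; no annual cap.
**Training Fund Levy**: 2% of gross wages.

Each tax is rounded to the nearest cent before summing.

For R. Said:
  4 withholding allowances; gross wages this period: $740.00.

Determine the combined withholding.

Canton Income Tax: taxable = $740.00 − 4×$400.00 = $-860.00
  Taxable ≤ 0 → $0.00
Disability Insurance: 2% × $740.00 = $14.80
Training Fund Levy: 2% × $740.00 = $14.80
Total: $0.00 + $14.80 + $14.80 = $29.60

$29.60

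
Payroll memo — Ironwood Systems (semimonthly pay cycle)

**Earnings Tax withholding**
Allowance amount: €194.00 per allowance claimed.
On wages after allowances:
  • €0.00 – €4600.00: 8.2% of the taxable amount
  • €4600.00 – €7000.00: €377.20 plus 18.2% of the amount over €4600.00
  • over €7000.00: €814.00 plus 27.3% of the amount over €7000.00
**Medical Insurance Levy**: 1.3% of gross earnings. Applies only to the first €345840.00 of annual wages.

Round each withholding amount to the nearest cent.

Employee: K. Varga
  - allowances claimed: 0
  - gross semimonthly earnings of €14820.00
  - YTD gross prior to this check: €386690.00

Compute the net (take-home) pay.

€11871.14

Earnings Tax: taxable = €14820.00
  €814.00 + 27.3% × (€14820.00 − €7000.00) = €814.00 + 27.3% × €7820.00 = €2948.86
Medical Insurance Levy: YTD €386690.00 ≥ cap €345840.00 → €0.00
Total withheld: €2948.86 + €0.00 = €2948.86
Net pay: €14820.00 − €2948.86 = €11871.14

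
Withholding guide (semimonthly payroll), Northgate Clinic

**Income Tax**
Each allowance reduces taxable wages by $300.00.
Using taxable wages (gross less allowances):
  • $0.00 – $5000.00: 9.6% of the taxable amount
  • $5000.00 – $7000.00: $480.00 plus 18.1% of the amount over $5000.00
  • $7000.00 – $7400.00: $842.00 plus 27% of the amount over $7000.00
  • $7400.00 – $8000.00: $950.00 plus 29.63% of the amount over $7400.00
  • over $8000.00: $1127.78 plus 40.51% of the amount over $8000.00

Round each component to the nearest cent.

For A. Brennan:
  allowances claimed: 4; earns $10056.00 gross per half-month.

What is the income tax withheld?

Income Tax: taxable = $10056.00 − 4×$300.00 = $8856.00
  $1127.78 + 40.51% × ($8856.00 − $8000.00) = $1127.78 + 40.51% × $856.00 = $1474.55

$1474.55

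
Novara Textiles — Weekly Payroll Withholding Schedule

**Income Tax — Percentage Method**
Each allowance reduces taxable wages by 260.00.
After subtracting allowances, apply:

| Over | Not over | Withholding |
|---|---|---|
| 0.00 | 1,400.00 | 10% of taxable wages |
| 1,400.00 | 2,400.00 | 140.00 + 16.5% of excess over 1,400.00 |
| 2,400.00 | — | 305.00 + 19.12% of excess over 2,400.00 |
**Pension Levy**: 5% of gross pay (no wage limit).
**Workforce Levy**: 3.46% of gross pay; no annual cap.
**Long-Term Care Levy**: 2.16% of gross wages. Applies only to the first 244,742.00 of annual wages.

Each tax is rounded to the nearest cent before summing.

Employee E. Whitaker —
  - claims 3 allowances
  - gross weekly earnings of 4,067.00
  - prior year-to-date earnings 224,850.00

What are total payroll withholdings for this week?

906.51

Income Tax: taxable = 4,067.00 − 3×260.00 = 3,287.00
  305.00 + 19.12% × (3,287.00 − 2,400.00) = 305.00 + 19.12% × 887.00 = 474.59
Pension Levy: 5% × 4,067.00 = 203.35
Workforce Levy: 3.46% × 4,067.00 = 140.72
Long-Term Care Levy: 2.16% × 4,067.00 = 87.85
Total: 474.59 + 203.35 + 140.72 + 87.85 = 906.51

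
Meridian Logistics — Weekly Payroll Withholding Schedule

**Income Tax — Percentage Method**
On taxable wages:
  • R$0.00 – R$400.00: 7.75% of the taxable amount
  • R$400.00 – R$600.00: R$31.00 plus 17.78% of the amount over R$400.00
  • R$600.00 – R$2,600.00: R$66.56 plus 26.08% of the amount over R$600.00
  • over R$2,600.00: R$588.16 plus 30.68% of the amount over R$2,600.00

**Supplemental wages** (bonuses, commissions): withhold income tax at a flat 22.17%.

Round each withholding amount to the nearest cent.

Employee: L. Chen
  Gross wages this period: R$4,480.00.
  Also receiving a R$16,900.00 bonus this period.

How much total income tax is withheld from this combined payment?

Income Tax: taxable = R$4,480.00
  R$588.16 + 30.68% × (R$4,480.00 − R$2,600.00) = R$588.16 + 30.68% × R$1,880.00 = R$1,164.94
Supplemental (22.17% flat on bonus): 22.17% × R$16,900.00 = R$3,746.73
Total income tax: R$1,164.94 + R$3,746.73 = R$4,911.67

R$4,911.67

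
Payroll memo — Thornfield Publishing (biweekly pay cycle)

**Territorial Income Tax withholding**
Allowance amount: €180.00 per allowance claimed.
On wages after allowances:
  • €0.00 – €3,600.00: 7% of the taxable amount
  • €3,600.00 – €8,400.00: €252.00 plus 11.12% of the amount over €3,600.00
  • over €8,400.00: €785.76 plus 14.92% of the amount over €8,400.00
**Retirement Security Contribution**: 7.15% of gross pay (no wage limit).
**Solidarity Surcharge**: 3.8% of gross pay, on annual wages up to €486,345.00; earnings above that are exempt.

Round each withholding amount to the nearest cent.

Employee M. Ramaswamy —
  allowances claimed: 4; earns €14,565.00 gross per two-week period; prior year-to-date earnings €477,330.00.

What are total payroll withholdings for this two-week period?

Territorial Income Tax: taxable = €14,565.00 − 4×€180.00 = €13,845.00
  €785.76 + 14.92% × (€13,845.00 − €8,400.00) = €785.76 + 14.92% × €5,445.00 = €1,598.15
Retirement Security Contribution: 7.15% × €14,565.00 = €1,041.40
Solidarity Surcharge: cap €486,345.00 − YTD €477,330.00 = €9,015.00 subject; 3.8% × €9,015.00 = €342.57
Total: €1,598.15 + €1,041.40 + €342.57 = €2,982.12

€2,982.12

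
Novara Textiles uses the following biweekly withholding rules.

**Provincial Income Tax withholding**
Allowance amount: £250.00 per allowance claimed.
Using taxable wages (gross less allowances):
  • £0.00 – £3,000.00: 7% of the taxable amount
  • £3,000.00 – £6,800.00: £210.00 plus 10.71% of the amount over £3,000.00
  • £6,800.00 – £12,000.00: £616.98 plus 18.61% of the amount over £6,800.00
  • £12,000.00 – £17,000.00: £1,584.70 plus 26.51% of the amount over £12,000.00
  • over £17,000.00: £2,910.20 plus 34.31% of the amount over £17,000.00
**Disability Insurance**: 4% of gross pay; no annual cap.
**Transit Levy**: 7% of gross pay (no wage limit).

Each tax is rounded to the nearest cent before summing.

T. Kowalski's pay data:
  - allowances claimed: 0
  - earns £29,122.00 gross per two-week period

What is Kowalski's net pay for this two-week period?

£18,849.32

Provincial Income Tax: taxable = £29,122.00
  £2,910.20 + 34.31% × (£29,122.00 − £17,000.00) = £2,910.20 + 34.31% × £12,122.00 = £7,069.26
Disability Insurance: 4% × £29,122.00 = £1,164.88
Transit Levy: 7% × £29,122.00 = £2,038.54
Total withheld: £7,069.26 + £1,164.88 + £2,038.54 = £10,272.68
Net pay: £29,122.00 − £10,272.68 = £18,849.32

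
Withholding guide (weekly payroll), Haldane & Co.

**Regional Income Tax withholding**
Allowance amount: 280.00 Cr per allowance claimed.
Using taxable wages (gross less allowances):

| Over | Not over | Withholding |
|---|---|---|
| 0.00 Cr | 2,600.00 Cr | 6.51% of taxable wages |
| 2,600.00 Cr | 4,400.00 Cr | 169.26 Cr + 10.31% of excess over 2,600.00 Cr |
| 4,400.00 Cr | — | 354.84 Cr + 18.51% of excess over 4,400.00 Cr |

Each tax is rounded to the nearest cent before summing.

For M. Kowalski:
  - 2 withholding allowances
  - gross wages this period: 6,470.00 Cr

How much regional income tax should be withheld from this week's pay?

634.34 Cr

Regional Income Tax: taxable = 6,470.00 Cr − 2×280.00 Cr = 5,910.00 Cr
  354.84 Cr + 18.51% × (5,910.00 Cr − 4,400.00 Cr) = 354.84 Cr + 18.51% × 1,510.00 Cr = 634.34 Cr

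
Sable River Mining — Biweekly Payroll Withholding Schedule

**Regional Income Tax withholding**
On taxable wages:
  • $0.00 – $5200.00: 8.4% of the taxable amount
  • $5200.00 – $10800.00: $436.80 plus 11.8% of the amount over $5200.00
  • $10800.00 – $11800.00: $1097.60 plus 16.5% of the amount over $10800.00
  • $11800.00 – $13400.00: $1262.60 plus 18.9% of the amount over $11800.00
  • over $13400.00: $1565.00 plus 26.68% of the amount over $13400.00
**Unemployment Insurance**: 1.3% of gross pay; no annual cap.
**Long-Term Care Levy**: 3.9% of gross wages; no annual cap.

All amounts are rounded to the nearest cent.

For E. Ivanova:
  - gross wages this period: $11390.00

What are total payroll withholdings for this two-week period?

Regional Income Tax: taxable = $11390.00
  $1097.60 + 16.5% × ($11390.00 − $10800.00) = $1097.60 + 16.5% × $590.00 = $1194.95
Unemployment Insurance: 1.3% × $11390.00 = $148.07
Long-Term Care Levy: 3.9% × $11390.00 = $444.21
Total: $1194.95 + $148.07 + $444.21 = $1787.23

$1787.23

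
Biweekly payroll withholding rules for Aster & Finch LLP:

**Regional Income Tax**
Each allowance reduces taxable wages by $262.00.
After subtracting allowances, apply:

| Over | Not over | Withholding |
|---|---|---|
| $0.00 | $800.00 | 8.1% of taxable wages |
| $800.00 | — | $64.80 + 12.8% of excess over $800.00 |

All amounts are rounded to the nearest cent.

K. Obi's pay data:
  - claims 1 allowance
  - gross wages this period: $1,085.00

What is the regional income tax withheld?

$67.74

Regional Income Tax: taxable = $1,085.00 − 1×$262.00 = $823.00
  $64.80 + 12.8% × ($823.00 − $800.00) = $64.80 + 12.8% × $23.00 = $67.74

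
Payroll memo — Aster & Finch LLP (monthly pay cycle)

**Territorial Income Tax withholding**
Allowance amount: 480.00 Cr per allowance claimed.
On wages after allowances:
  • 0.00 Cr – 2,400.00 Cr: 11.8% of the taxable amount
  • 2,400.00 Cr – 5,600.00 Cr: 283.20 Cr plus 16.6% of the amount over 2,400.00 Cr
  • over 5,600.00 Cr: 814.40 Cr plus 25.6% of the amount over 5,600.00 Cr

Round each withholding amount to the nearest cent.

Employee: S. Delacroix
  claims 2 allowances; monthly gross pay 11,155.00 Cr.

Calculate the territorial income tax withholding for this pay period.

Territorial Income Tax: taxable = 11,155.00 Cr − 2×480.00 Cr = 10,195.00 Cr
  814.40 Cr + 25.6% × (10,195.00 Cr − 5,600.00 Cr) = 814.40 Cr + 25.6% × 4,595.00 Cr = 1,990.72 Cr

1,990.72 Cr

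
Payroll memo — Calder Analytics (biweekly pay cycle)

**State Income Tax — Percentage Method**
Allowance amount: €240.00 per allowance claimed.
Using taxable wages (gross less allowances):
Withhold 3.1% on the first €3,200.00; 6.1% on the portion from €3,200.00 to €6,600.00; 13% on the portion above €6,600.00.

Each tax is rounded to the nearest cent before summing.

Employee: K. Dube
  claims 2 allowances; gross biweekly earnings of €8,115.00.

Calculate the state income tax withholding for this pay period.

€441.15

State Income Tax: taxable = €8,115.00 − 2×€240.00 = €7,635.00
  €306.60 + 13% × (€7,635.00 − €6,600.00) = €306.60 + 13% × €1,035.00 = €441.15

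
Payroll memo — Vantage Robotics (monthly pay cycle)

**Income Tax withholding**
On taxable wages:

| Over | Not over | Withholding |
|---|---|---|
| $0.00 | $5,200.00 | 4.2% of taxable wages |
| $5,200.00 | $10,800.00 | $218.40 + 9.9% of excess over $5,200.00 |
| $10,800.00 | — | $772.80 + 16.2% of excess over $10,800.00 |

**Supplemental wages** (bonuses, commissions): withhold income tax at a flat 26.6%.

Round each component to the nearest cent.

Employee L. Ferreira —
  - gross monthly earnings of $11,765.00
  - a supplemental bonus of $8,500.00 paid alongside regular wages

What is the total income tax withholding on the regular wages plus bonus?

Income Tax: taxable = $11,765.00
  $772.80 + 16.2% × ($11,765.00 − $10,800.00) = $772.80 + 16.2% × $965.00 = $929.13
Supplemental (26.6% flat on bonus): 26.6% × $8,500.00 = $2,261.00
Total income tax: $929.13 + $2,261.00 = $3,190.13

$3,190.13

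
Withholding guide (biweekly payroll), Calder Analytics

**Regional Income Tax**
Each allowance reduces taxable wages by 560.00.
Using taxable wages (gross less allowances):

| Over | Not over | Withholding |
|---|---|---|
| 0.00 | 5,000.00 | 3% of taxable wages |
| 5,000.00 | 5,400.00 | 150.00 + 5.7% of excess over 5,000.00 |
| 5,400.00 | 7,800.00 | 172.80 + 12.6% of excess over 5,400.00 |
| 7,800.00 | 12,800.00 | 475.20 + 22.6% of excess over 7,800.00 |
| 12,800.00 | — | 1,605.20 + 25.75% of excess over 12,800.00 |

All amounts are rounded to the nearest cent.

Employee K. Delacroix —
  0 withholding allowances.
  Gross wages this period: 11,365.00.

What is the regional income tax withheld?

Regional Income Tax: taxable = 11,365.00
  475.20 + 22.6% × (11,365.00 − 7,800.00) = 475.20 + 22.6% × 3,565.00 = 1,280.89

1,280.89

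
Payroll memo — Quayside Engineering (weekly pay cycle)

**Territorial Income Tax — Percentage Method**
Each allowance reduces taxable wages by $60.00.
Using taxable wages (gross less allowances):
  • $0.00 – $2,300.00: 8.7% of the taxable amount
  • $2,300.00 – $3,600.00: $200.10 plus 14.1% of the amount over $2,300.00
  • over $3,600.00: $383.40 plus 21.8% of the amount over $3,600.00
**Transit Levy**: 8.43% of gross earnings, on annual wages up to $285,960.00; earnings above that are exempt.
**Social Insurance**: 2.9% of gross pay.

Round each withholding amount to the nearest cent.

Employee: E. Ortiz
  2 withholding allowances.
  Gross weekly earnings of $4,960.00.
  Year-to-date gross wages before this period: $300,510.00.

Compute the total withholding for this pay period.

$797.56

Territorial Income Tax: taxable = $4,960.00 − 2×$60.00 = $4,840.00
  $383.40 + 21.8% × ($4,840.00 − $3,600.00) = $383.40 + 21.8% × $1,240.00 = $653.72
Transit Levy: YTD $300,510.00 ≥ cap $285,960.00 → $0.00
Social Insurance: 2.9% × $4,960.00 = $143.84
Total: $653.72 + $0.00 + $143.84 = $797.56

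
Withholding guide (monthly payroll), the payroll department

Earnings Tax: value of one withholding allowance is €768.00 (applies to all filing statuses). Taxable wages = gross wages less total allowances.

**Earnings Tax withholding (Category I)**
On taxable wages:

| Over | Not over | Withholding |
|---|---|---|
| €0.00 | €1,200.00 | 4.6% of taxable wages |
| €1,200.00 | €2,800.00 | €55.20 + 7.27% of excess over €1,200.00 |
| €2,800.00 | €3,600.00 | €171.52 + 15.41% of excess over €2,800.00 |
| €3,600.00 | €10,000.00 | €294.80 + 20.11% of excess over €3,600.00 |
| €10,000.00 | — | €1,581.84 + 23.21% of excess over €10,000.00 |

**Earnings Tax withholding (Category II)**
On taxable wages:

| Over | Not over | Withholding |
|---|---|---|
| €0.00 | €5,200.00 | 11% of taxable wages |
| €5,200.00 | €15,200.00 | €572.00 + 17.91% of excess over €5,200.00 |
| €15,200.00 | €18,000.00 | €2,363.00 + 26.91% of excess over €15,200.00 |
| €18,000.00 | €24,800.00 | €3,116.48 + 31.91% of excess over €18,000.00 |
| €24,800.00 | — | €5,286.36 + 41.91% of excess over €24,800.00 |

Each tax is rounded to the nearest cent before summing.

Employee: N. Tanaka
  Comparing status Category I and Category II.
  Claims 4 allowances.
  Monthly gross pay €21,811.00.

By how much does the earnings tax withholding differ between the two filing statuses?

€257.87

Earnings Tax (Category I): taxable = €21,811.00 − 4×€768.00 = €18,739.00
  €1,581.84 + 23.21% × (€18,739.00 − €10,000.00) = €1,581.84 + 23.21% × €8,739.00 = €3,610.16
Earnings Tax (Category II): taxable = €21,811.00 − 4×€768.00 = €18,739.00
  €3,116.48 + 31.91% × (€18,739.00 − €18,000.00) = €3,116.48 + 31.91% × €739.00 = €3,352.29
Difference: |€3,610.16 − €3,352.29| = €257.87 (higher under Category I)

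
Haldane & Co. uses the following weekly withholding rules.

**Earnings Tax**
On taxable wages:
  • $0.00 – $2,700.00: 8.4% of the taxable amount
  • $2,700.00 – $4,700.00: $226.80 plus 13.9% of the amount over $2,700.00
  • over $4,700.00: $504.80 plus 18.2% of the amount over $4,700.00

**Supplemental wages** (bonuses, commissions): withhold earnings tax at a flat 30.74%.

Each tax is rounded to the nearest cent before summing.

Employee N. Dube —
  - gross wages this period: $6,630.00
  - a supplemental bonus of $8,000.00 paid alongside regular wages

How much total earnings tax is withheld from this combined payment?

$3,315.26

Earnings Tax: taxable = $6,630.00
  $504.80 + 18.2% × ($6,630.00 − $4,700.00) = $504.80 + 18.2% × $1,930.00 = $856.06
Supplemental (30.74% flat on bonus): 30.74% × $8,000.00 = $2,459.20
Total earnings tax: $856.06 + $2,459.20 = $3,315.26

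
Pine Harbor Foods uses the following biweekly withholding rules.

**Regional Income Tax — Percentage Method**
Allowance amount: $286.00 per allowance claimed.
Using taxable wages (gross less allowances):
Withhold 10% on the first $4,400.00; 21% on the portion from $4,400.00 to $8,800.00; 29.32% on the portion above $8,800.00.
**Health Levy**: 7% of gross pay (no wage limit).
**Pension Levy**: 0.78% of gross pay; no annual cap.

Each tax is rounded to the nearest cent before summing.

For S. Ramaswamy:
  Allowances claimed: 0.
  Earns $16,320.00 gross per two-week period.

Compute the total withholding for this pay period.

Regional Income Tax: taxable = $16,320.00
  $1,364.00 + 29.32% × ($16,320.00 − $8,800.00) = $1,364.00 + 29.32% × $7,520.00 = $3,568.86
Health Levy: 7% × $16,320.00 = $1,142.40
Pension Levy: 0.78% × $16,320.00 = $127.30
Total: $3,568.86 + $1,142.40 + $127.30 = $4,838.56

$4,838.56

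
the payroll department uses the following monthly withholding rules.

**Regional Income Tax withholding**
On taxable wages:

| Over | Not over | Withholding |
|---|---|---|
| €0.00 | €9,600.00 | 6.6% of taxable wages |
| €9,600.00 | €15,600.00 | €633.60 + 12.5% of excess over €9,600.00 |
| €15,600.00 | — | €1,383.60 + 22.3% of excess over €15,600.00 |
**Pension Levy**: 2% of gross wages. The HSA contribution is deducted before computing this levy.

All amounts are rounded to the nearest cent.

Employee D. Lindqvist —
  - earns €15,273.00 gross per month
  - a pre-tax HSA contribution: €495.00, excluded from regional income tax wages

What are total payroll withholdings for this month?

Regional Income Tax: taxable = €15,273.00 − €495.00 = €14,778.00
  €633.60 + 12.5% × (€14,778.00 − €9,600.00) = €633.60 + 12.5% × €5,178.00 = €1,280.85
Pension Levy: 2% × €14,778.00 = €295.56
Total: €1,280.85 + €295.56 = €1,576.41

€1,576.41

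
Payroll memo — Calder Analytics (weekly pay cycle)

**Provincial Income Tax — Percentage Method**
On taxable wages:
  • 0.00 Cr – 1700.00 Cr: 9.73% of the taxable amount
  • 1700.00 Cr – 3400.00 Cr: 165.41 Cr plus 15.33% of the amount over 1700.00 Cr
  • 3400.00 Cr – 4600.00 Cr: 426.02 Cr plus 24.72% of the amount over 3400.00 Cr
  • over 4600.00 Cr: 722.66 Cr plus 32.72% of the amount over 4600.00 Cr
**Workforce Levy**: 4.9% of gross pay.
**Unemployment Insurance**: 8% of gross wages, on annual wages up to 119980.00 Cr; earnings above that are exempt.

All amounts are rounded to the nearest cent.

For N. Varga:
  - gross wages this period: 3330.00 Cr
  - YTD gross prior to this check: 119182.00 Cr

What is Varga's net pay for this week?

2687.70 Cr

Provincial Income Tax: taxable = 3330.00 Cr
  165.41 Cr + 15.33% × (3330.00 Cr − 1700.00 Cr) = 165.41 Cr + 15.33% × 1630.00 Cr = 415.29 Cr
Workforce Levy: 4.9% × 3330.00 Cr = 163.17 Cr
Unemployment Insurance: cap 119980.00 Cr − YTD 119182.00 Cr = 798.00 Cr subject; 8% × 798.00 Cr = 63.84 Cr
Total withheld: 415.29 Cr + 163.17 Cr + 63.84 Cr = 642.30 Cr
Net pay: 3330.00 Cr − 642.30 Cr = 2687.70 Cr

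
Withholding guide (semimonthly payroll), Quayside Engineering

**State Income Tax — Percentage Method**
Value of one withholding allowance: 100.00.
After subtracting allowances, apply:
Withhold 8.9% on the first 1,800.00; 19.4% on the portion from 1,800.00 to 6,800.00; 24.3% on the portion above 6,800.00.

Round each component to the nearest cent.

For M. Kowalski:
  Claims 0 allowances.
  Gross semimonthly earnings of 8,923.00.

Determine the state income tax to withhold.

State Income Tax: taxable = 8,923.00
  1,130.20 + 24.3% × (8,923.00 − 6,800.00) = 1,130.20 + 24.3% × 2,123.00 = 1,646.09

1,646.09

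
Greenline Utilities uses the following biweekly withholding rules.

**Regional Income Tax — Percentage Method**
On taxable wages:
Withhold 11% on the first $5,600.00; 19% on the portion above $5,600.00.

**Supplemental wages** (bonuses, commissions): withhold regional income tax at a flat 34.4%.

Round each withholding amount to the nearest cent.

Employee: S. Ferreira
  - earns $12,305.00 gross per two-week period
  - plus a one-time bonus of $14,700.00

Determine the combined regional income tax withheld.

Regional Income Tax: taxable = $12,305.00
  $616.00 + 19% × ($12,305.00 − $5,600.00) = $616.00 + 19% × $6,705.00 = $1,889.95
Supplemental (34.4% flat on bonus): 34.4% × $14,700.00 = $5,056.80
Total regional income tax: $1,889.95 + $5,056.80 = $6,946.75

$6,946.75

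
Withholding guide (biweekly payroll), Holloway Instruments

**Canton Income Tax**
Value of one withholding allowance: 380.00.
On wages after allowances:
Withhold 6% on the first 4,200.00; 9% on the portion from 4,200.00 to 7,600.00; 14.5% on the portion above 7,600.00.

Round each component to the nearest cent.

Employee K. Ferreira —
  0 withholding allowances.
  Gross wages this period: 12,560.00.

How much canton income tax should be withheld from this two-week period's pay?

Canton Income Tax: taxable = 12,560.00
  558.00 + 14.5% × (12,560.00 − 7,600.00) = 558.00 + 14.5% × 4,960.00 = 1,277.20

1,277.20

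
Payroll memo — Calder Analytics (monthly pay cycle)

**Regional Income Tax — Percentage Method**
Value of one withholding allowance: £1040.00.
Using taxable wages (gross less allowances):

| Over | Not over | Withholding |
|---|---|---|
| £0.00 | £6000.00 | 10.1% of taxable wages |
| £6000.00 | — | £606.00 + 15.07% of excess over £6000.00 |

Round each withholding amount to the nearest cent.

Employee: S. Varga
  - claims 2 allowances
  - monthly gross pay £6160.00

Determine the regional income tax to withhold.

Regional Income Tax: taxable = £6160.00 − 2×£1040.00 = £4080.00
  10.1% × £4080.00 = £412.08

£412.08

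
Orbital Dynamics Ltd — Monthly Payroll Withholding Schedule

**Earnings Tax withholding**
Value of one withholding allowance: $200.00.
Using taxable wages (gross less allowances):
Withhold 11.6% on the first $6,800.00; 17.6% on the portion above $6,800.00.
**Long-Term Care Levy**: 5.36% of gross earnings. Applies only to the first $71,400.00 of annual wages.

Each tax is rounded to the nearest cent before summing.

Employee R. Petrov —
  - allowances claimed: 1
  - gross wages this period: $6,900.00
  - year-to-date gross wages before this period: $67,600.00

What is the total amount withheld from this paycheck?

Earnings Tax: taxable = $6,900.00 − 1×$200.00 = $6,700.00
  11.6% × $6,700.00 = $777.20
Long-Term Care Levy: cap $71,400.00 − YTD $67,600.00 = $3,800.00 subject; 5.36% × $3,800.00 = $203.68
Total: $777.20 + $203.68 = $980.88

$980.88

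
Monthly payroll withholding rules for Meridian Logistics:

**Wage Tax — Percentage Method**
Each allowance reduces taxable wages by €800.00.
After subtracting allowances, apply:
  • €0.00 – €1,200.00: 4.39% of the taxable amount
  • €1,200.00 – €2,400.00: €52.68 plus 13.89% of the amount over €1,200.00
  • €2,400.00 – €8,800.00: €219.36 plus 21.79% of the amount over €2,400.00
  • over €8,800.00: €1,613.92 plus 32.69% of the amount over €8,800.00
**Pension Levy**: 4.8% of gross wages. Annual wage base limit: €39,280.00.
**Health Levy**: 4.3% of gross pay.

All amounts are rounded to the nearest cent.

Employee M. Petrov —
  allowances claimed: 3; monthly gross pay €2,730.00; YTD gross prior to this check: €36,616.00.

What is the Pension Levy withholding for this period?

Pension Levy: cap €39,280.00 − YTD €36,616.00 = €2,664.00 subject; 4.8% × €2,664.00 = €127.87

€127.87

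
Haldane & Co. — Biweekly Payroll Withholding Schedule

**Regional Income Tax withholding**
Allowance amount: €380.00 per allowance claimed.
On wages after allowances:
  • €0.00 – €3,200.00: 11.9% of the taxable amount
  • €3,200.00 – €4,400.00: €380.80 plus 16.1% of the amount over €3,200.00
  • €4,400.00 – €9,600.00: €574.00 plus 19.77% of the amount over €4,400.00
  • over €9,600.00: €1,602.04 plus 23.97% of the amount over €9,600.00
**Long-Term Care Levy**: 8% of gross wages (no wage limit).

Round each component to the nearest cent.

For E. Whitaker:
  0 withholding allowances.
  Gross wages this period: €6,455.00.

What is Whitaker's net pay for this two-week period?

€4,958.33

Regional Income Tax: taxable = €6,455.00
  €574.00 + 19.77% × (€6,455.00 − €4,400.00) = €574.00 + 19.77% × €2,055.00 = €980.27
Long-Term Care Levy: 8% × €6,455.00 = €516.40
Total withheld: €980.27 + €516.40 = €1,496.67
Net pay: €6,455.00 − €1,496.67 = €4,958.33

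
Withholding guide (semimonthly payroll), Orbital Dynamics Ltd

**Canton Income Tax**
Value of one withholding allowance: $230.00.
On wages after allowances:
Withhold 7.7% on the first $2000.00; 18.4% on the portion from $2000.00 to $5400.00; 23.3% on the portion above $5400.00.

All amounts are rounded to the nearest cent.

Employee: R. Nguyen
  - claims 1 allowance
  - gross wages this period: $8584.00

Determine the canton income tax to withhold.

Canton Income Tax: taxable = $8584.00 − 1×$230.00 = $8354.00
  $779.60 + 23.3% × ($8354.00 − $5400.00) = $779.60 + 23.3% × $2954.00 = $1467.88

$1467.88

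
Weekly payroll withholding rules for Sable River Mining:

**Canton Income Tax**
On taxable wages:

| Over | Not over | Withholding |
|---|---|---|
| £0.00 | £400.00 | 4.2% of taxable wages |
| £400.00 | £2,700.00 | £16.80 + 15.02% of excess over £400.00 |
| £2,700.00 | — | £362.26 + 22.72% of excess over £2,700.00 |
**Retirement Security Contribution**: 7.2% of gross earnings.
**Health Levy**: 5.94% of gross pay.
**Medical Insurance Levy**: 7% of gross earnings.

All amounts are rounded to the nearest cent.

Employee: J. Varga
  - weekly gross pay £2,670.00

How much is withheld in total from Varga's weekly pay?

£895.49

Canton Income Tax: taxable = £2,670.00
  £16.80 + 15.02% × (£2,670.00 − £400.00) = £16.80 + 15.02% × £2,270.00 = £357.75
Retirement Security Contribution: 7.2% × £2,670.00 = £192.24
Health Levy: 5.94% × £2,670.00 = £158.60
Medical Insurance Levy: 7% × £2,670.00 = £186.90
Total: £357.75 + £192.24 + £158.60 + £186.90 = £895.49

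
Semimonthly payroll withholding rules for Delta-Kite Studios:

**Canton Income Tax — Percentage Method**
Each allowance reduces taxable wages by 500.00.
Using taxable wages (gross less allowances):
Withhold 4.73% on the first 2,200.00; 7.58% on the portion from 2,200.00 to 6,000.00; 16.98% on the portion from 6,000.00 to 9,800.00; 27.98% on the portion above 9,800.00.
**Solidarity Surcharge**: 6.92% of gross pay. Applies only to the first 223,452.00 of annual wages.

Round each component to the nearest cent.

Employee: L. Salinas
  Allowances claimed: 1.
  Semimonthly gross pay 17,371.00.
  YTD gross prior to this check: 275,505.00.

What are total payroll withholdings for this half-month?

Canton Income Tax: taxable = 17,371.00 − 1×500.00 = 16,871.00
  1,037.34 + 27.98% × (16,871.00 − 9,800.00) = 1,037.34 + 27.98% × 7,071.00 = 3,015.81
Solidarity Surcharge: YTD 275,505.00 ≥ cap 223,452.00 → 0.00
Total: 3,015.81 + 0.00 = 3,015.81

3,015.81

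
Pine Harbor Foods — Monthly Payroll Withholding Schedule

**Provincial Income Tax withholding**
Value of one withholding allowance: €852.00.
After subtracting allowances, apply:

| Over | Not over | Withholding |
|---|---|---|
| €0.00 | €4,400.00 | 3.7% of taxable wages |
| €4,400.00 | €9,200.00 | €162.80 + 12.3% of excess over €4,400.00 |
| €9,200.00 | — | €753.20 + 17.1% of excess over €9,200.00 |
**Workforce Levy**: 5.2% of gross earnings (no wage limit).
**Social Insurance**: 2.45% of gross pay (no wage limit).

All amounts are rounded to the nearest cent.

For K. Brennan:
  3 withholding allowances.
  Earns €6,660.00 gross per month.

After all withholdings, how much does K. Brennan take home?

Provincial Income Tax: taxable = €6,660.00 − 3×€852.00 = €4,104.00
  3.7% × €4,104.00 = €151.85
Workforce Levy: 5.2% × €6,660.00 = €346.32
Social Insurance: 2.45% × €6,660.00 = €163.17
Total withheld: €151.85 + €346.32 + €163.17 = €661.34
Net pay: €6,660.00 − €661.34 = €5,998.66

€5,998.66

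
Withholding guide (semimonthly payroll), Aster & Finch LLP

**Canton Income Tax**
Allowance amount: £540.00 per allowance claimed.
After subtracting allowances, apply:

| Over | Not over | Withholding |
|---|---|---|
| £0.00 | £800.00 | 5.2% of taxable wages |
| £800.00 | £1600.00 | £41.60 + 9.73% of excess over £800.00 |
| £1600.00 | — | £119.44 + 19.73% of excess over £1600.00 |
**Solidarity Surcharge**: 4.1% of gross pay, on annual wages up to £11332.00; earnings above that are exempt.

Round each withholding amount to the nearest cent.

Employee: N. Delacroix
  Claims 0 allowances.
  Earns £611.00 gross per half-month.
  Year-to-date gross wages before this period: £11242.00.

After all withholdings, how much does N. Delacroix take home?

Canton Income Tax: taxable = £611.00
  5.2% × £611.00 = £31.77
Solidarity Surcharge: cap £11332.00 − YTD £11242.00 = £90.00 subject; 4.1% × £90.00 = £3.69
Total withheld: £31.77 + £3.69 = £35.46
Net pay: £611.00 − £35.46 = £575.54

£575.54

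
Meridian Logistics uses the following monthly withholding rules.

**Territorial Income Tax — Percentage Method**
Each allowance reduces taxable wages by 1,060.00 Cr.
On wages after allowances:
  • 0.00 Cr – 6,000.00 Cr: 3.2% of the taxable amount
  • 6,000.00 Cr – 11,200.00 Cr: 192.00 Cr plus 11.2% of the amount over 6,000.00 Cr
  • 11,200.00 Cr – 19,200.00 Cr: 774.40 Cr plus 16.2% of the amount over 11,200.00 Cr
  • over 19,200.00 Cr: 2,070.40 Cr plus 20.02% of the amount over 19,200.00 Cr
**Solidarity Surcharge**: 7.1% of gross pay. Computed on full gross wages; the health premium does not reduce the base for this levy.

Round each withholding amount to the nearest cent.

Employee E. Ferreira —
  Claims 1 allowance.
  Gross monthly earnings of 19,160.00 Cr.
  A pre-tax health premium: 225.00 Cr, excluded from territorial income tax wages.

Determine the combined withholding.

Territorial Income Tax: taxable = 19,160.00 Cr − 225.00 Cr − 1×1,060.00 Cr = 17,875.00 Cr
  774.40 Cr + 16.2% × (17,875.00 Cr − 11,200.00 Cr) = 774.40 Cr + 16.2% × 6,675.00 Cr = 1,855.75 Cr
Solidarity Surcharge: 7.1% × 19,160.00 Cr = 1,360.36 Cr
Total: 1,855.75 Cr + 1,360.36 Cr = 3,216.11 Cr

3,216.11 Cr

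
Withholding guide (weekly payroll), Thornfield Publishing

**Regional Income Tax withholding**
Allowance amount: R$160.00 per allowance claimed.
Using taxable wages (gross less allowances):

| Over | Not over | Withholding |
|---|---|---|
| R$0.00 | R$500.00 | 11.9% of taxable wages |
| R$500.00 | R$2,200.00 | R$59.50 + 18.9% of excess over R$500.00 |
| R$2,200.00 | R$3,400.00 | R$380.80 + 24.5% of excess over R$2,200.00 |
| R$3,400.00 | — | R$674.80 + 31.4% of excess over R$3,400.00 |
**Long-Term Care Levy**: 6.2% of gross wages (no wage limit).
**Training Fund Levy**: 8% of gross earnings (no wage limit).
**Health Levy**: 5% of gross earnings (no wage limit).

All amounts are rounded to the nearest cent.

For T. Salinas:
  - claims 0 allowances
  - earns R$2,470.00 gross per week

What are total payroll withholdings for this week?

R$921.19

Regional Income Tax: taxable = R$2,470.00
  R$380.80 + 24.5% × (R$2,470.00 − R$2,200.00) = R$380.80 + 24.5% × R$270.00 = R$446.95
Long-Term Care Levy: 6.2% × R$2,470.00 = R$153.14
Training Fund Levy: 8% × R$2,470.00 = R$197.60
Health Levy: 5% × R$2,470.00 = R$123.50
Total: R$446.95 + R$153.14 + R$197.60 + R$123.50 = R$921.19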